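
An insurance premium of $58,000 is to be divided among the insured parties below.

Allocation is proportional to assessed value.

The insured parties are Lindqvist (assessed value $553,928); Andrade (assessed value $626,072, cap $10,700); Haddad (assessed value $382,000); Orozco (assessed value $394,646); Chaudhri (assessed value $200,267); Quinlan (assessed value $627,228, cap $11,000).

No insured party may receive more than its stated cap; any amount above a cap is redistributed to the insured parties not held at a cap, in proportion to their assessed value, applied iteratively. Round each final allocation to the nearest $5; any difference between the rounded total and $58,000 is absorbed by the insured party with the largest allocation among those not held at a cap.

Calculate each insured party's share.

Lindqvist: $13,130 · Andrade: $10,700 · Haddad: $9,060 · Orozco: $9,360 · Chaudhri: $4,750 · Quinlan: $11,000

Assessed value total: 2,784,141.
Pro-rata shares before constraints: Lindqvist 11,539.58; Andrade 13,042.51; Haddad 7,957.93; Orozco 8,221.38; Chaudhri 4,172.02; Quinlan 13,066.59.
Cap binds for Andrade ($10,700), Quinlan ($11,000); residual $36,300 reallocated over remaining assessed value 1,530,841.
Shares after redistribution: Lindqvist 13,134.99 → $13,135; Haddad 9,058.16 → $9,060; Orozco 9,358.03 → $9,360; Chaudhri 4,748.82 → $4,750.
Rounding difference −$5 applied to Lindqvist → $13,130.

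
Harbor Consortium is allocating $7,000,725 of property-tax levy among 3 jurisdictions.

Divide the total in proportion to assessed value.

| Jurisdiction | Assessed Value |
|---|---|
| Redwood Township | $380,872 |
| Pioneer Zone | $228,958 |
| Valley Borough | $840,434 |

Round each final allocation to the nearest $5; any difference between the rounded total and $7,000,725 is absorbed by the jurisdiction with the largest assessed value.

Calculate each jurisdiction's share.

Assessed value total: 1,450,264.
Raw shares: Redwood Township 380,872/1,450,264 × $7,000,725 = 1,838,548.11; Pioneer Zone 228,958/1,450,264 × $7,000,725 = 1,105,227.73; Valley Borough 840,434/1,450,264 × $7,000,725 = 4,056,949.16.
After rounding ($5): Redwood Township $1,838,550; Pioneer Zone $1,105,230; Valley Borough $4,056,950. Sum = $7,000,730.
Difference $7,000,725 − $7,000,730 = −$5 applied to largest assessed value (Valley Borough): Valley Borough becomes $4,056,945.

Redwood Township: $1,838,550 · Pioneer Zone: $1,105,230 · Valley Borough: $4,056,945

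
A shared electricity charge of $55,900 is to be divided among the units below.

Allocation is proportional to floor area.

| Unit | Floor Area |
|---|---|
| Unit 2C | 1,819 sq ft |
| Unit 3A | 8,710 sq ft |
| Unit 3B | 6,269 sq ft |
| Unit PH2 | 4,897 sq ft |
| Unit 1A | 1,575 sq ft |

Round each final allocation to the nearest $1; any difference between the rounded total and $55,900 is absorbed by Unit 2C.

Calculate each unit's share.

Total floor area = 23,270.
Raw shares: Unit 2C 1,819/23,270 × $55,900 = 4,369.66; Unit 3A 8,710/23,270 × $55,900 = 20,923.46; Unit 3B 6,269/23,270 × $55,900 = 15,059.61; Unit PH2 4,897/23,270 × $55,900 = 11,763.74; Unit 1A 1,575/23,270 × $55,900 = 3,783.52.
Rounded to nearest $1: Unit 2C $4,370; Unit 3A $20,923; Unit 3B $15,060; Unit PH2 $11,764; Unit 1A $3,784. Sum = $55,901.
Difference $55,900 − $55,901 = −$1 applied to Unit 2C: Unit 2C becomes $4,369.

Unit 2C: $4,369 | Unit 3A: $20,923 | Unit 3B: $15,060 | Unit PH2: $11,764 | Unit 1A: $3,784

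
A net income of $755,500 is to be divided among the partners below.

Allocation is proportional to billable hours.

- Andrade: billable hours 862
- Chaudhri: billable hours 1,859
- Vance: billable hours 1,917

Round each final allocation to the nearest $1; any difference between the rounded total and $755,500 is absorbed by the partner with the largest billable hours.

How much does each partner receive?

Combined billable hours = 862 + 1,859 + 1,917 = 4,638.
Pro-rata amounts: Andrade 140,414.19; Chaudhri 302,819.00; Vance 312,266.82.
At nearest $1: Andrade $140,414; Chaudhri $302,819; Vance $312,267. Sum = $755,500.
Rounded total matches; no reconciliation needed.

Andrade: $140,414 | Chaudhri: $302,819 | Vance: $312,267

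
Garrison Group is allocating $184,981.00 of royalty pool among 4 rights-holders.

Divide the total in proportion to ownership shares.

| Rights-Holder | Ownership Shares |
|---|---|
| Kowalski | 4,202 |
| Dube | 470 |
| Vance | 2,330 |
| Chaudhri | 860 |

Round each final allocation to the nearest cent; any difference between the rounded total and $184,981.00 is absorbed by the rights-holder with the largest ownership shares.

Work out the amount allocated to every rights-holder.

Total ownership shares = 4,202 + 470 + 2,330 + 860 = 7,862.
Raw shares: Kowalski 98,866.7212; Dube 11,058.3910; Vance 54,821.3851; Chaudhri 20,234.5027.
At nearest cent: Kowalski $98,866.72; Dube $11,058.39; Vance $54,821.39; Chaudhri $20,234.50. Sum = $184,981.00.
Sum already equals the total — no adjustment.

Kowalski: $98,866.72 | Dube: $11,058.39 | Vance: $54,821.39 | Chaudhri: $20,234.50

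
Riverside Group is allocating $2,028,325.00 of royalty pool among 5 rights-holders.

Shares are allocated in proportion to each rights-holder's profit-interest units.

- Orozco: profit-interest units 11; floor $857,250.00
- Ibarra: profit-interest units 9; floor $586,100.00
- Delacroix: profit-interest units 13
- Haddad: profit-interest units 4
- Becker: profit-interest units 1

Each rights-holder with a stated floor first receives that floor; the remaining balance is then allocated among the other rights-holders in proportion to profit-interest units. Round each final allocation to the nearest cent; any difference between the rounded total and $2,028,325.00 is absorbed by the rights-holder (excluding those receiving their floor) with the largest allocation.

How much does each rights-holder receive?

Guaranteed amounts: Orozco $857,250.00; Ibarra $586,100.00. Balance $584,975.00.
Balance split over remaining profit-interest units 18: Delacroix 422,481.9444 → $422,481.94; Haddad 129,994.4444 → $129,994.44; Becker 32,498.6111 → $32,498.61.
Rounding difference +$0.01 applied to Delacroix → $422,481.95.

Orozco: $857,250.00; Ibarra: $586,100.00; Delacroix: $422,481.95; Haddad: $129,994.44; Becker: $32,498.61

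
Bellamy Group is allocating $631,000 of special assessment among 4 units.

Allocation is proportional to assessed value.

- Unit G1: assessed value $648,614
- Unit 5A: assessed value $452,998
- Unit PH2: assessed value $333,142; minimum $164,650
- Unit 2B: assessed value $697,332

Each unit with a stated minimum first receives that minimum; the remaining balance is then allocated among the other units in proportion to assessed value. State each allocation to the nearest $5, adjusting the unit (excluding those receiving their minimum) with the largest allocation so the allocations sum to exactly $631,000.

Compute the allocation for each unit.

Unit G1: $168,145 · Unit 5A: $117,435 · Unit PH2: $164,650 · Unit 2B: $180,770

Minimums first: Unit PH2 $164,650. Remaining pool $466,350.
Remaining pool split over remaining assessed value 1,798,944: Unit G1 168,143.72 → $168,145; Unit 5A 117,433.13 → $117,435; Unit 2B 180,773.15 → $180,775.
Rounding difference −$5 applied to Unit 2B → $180,770.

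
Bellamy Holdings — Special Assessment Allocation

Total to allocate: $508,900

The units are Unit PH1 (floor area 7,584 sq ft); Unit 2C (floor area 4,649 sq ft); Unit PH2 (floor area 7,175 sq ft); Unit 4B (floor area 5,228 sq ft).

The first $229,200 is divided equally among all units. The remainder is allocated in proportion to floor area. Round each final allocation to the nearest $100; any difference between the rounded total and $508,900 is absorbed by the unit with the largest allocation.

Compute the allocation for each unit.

First tranche $229,200 split equally: $57,300 each.
Remainder $279,700 by floor area (total 24,636): Unit PH1 86,103.46 → $86,100; Unit 2C 52,781.51 → $52,800; Unit PH2 81,459.96 → $81,500; Unit 4B 59,355.07 → $59,400.
Rounding difference −$100 on remainder applied to Unit PH1.
Totals: Unit PH1 $57,300 + $86,000 = $143,300; Unit 2C $57,300 + $52,800 = $110,100; Unit PH2 $57,300 + $81,500 = $138,800; Unit 4B $57,300 + $59,400 = $116,700.

Unit PH1: $143,300 · Unit 2C: $110,100 · Unit PH2: $138,800 · Unit 4B: $116,700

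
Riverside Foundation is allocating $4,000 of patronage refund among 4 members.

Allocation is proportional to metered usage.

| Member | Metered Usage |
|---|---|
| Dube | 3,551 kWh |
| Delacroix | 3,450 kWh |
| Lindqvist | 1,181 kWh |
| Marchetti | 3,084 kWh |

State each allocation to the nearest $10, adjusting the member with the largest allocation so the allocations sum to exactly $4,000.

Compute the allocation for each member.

Combined metered usage = 11,266.
Raw shares: Dube 3,551/11,266 × $4,000 = 1,260.78; Delacroix 3,450/11,266 × $4,000 = 1,224.92; Lindqvist 1,181/11,266 × $4,000 = 419.31; Marchetti 3,084/11,266 × $4,000 = 1,094.98.
At nearest $10: Dube $1,260; Delacroix $1,220; Lindqvist $420; Marchetti $1,090. Sum = $3,990.
Difference $4,000 − $3,990 = +$10 applied to largest allocation (Dube): Dube becomes $1,270.

Dube: $1,270 | Delacroix: $1,220 | Lindqvist: $420 | Marchetti: $1,090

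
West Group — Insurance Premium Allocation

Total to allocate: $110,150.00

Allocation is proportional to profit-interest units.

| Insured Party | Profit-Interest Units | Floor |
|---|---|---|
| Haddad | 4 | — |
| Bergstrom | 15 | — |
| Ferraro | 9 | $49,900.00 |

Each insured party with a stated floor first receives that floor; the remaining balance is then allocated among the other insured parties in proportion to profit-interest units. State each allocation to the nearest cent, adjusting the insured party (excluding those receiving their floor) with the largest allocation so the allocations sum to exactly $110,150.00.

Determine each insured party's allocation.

Haddad: $12,684.21 · Bergstrom: $47,565.79 · Ferraro: $49,900.00

Fund the minimums — Ferraro $49,900.00. Balance $60,250.00.
Balance split over remaining profit-interest units 19: Haddad 12,684.2105 → $12,684.21; Bergstrom 47,565.7895 → $47,565.79.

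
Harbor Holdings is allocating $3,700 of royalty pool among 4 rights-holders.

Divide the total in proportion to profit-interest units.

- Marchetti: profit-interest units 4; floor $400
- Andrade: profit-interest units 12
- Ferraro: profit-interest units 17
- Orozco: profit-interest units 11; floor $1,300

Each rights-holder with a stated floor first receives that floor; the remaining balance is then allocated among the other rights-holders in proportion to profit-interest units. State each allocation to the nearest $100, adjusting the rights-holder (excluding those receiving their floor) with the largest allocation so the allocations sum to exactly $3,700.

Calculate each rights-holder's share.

Guaranteed amounts: Marchetti $400; Orozco $1,300. Residual $2,000.
Residual split over remaining profit-interest units 29: Andrade 827.59 → $800; Ferraro 1,172.41 → $1,200.

Marchetti: $400 · Andrade: $800 · Ferraro: $1,200 · Orozco: $1,300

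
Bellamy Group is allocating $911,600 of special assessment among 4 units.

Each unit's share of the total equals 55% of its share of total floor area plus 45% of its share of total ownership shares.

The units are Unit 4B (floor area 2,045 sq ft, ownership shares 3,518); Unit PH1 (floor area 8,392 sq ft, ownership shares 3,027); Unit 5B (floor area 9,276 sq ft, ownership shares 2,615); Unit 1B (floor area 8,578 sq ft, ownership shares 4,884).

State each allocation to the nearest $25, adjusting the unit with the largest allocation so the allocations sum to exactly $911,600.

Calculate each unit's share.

Floor area total 28,291; ownership shares total 14,044.
Blended shares (55% floor area + 45% ownership shares): Unit 4B 0.1525; Unit PH1 0.2601; Unit 5B 0.2641; Unit 1B 0.3233.
Pro-rata amounts: Unit 4B 139,001.46; Unit PH1 237,142.61; Unit 5B 240,774.71; Unit 1B 294,681.23.
At nearest $25: Unit 4B $139,000; Unit PH1 $237,150; Unit 5B $240,775; Unit 1B $294,675. Sum = $911,600.
Sum already equals the total — no adjustment.

Unit 4B: $139,000; Unit PH1: $237,150; Unit 5B: $240,775; Unit 1B: $294,675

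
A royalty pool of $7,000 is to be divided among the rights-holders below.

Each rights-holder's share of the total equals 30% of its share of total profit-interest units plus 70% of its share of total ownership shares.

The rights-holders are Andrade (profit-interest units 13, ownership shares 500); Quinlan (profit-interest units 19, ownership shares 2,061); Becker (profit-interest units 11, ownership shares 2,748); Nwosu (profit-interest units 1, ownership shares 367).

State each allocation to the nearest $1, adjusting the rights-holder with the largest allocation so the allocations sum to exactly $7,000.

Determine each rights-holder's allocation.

Totals — profit-interest units 44, ownership shares 5,676.
Combined weights (30% profit-interest units + 70% ownership shares): Andrade 0.1503; Quinlan 0.3837; Becker 0.4139; Nwosu 0.0521.
Pro-rata amounts: Andrade 1,052.10; Quinlan 2,686.05; Becker 2,897.30; Nwosu 364.55.
After rounding ($1): Andrade $1,052; Quinlan $2,686; Becker $2,897; Nwosu $365. Sum = $7,000.
Sum already equals the total — no adjustment.

Andrade: $1,052 | Quinlan: $2,686 | Becker: $2,897 | Nwosu: $365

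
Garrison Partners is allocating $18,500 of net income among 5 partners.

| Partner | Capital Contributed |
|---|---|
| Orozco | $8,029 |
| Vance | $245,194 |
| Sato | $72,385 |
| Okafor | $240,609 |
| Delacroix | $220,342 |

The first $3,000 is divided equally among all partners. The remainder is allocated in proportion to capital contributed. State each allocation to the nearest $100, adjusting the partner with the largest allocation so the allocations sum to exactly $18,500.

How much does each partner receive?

Orozco: $800; Vance: $5,500; Sato: $2,000; Okafor: $5,300; Delacroix: $4,900

First tranche $3,000 split equally: $600 each.
Remainder $15,500 by capital contributed (total 786,559): Orozco 158.22 → $200; Vance 4,831.81 → $4,800; Sato 1,426.43 → $1,400; Okafor 4,741.46 → $4,700; Delacroix 4,342.08 → $4,300.
Rounding difference +$100 on remainder applied to Vance.
Totals: Orozco $600 + $200 = $800; Vance $600 + $4,900 = $5,500; Sato $600 + $1,400 = $2,000; Okafor $600 + $4,700 = $5,300; Delacroix $600 + $4,300 = $4,900.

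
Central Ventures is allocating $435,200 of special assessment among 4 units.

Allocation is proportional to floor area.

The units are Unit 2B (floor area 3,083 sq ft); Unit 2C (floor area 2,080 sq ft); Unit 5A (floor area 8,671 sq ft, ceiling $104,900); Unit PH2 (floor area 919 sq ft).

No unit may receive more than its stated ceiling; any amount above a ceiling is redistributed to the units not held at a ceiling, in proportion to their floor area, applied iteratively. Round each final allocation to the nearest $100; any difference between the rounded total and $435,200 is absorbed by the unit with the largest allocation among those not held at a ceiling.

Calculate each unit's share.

Unit 2B: $167,400; Unit 2C: $113,000; Unit 5A: $104,900; Unit PH2: $49,900

Sum of floor area: 14,753.
Pro-rata shares before constraints: Unit 2B 90,945.68; Unit 2C 61,358.10; Unit 5A 255,786.57; Unit PH2 27,109.66.
Capped: Unit 5A ($104,900); balance $330,300 reallocated over remaining floor area 6,082.
Remaining shares: Unit 2B 167,430.93 → $167,400; Unit 2C 112,960.21 → $113,000; Unit PH2 49,908.86 → $49,900.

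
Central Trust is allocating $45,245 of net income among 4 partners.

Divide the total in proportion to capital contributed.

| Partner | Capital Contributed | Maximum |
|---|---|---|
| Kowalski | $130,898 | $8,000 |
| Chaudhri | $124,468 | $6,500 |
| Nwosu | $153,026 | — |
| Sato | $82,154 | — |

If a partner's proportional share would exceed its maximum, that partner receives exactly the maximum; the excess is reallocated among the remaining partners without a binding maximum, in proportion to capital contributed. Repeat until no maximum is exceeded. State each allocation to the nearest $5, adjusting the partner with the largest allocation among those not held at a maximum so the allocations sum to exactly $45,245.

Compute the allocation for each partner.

Sum of capital contributed: 490,546.
Proportional shares (ignoring caps): Kowalski 12,073.24; Chaudhri 11,480.18; Nwosu 14,114.19; Sato 7,577.39.
Capped: Kowalski ($8,000), Chaudhri ($6,500); balance $30,745 reallocated over remaining capital contributed 235,180.
Remaining shares: Nwosu 20,005.04 → $20,005; Sato 10,739.96 → $10,740.

Kowalski: $8,000 | Chaudhri: $6,500 | Nwosu: $20,005 | Sato: $10,740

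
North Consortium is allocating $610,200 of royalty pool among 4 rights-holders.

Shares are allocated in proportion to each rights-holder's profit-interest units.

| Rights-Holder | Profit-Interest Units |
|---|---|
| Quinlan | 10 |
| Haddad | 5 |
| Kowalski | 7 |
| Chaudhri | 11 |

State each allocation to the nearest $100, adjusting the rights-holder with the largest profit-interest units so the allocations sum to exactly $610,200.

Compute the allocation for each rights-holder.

Quinlan: $184,900; Haddad: $92,500; Kowalski: $129,400; Chaudhri: $203,400

Total profit-interest units = 10 + 5 + 7 + 11 = 33.
Pro-rata amounts: Quinlan 184,909.09; Haddad 92,454.55; Kowalski 129,436.36; Chaudhri 203,400.00.
Rounded to nearest $100: Quinlan $184,900; Haddad $92,500; Kowalski $129,400; Chaudhri $203,400. Sum = $610,200.
No rounding difference to absorb.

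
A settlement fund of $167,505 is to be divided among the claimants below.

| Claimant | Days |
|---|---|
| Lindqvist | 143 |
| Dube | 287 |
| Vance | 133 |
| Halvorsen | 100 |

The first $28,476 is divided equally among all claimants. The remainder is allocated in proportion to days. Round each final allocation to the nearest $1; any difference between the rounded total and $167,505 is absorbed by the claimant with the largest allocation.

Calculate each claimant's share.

$28,476 shared equally gives $7,119 per claimant.
Remainder $139,029 by days (total 663): Lindqvist 29,986.65 → $29,987; Dube 60,182.99 → $60,183; Vance 27,889.68 → $27,890; Halvorsen 20,969.68 → $20,970.
Rounding difference −$1 on remainder applied to Dube.
Totals: Lindqvist $7,119 + $29,987 = $37,106; Dube $7,119 + $60,182 = $67,301; Vance $7,119 + $27,890 = $35,009; Halvorsen $7,119 + $20,970 = $28,089.

Lindqvist: $37,106; Dube: $67,301; Vance: $35,009; Halvorsen: $28,089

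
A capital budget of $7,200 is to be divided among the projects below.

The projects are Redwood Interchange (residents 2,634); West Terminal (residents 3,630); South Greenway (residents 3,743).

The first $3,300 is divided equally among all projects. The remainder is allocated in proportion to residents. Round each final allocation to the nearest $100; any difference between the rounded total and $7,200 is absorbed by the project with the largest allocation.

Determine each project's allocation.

First tranche $3,300 split equally: $1,100 each.
Remainder $3,900 by residents (total 10,007): Redwood Interchange 1,026.54 → $1,000; West Terminal 1,414.71 → $1,400; South Greenway 1,458.75 → $1,500.
Totals: Redwood Interchange $1,100 + $1,000 = $2,100; West Terminal $1,100 + $1,400 = $2,500; South Greenway $1,100 + $1,500 = $2,600.

Redwood Interchange: $2,100 · West Terminal: $2,500 · South Greenway: $2,600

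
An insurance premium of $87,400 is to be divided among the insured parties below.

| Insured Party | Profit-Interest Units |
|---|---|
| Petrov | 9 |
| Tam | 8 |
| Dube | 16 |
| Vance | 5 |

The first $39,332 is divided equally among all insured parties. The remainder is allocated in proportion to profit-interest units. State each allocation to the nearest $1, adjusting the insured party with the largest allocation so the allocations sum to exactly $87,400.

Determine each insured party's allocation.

Petrov: $21,218; Tam: $19,953; Dube: $30,071; Vance: $16,158

$39,332 shared equally gives $9,833 per insured party.
Remainder $48,068 by profit-interest units (total 38): Petrov 11,384.53 → $11,385; Tam 10,119.58 → $10,120; Dube 20,239.16 → $20,239; Vance 6,324.74 → $6,325.
Rounding difference −$1 on remainder applied to Dube.
Totals: Petrov $9,833 + $11,385 = $21,218; Tam $9,833 + $10,120 = $19,953; Dube $9,833 + $20,238 = $30,071; Vance $9,833 + $6,325 = $16,158.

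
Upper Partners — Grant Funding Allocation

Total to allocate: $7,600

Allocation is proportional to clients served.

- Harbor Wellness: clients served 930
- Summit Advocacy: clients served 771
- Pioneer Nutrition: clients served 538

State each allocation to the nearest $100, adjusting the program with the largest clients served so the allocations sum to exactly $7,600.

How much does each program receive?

Harbor Wellness: $3,200; Summit Advocacy: $2,600; Pioneer Nutrition: $1,800

Clients served total: 930 + 771 + 538 = 2,239.
Unrounded shares: Harbor Wellness 3,156.77; Summit Advocacy 2,617.06; Pioneer Nutrition 1,826.17.
Rounded to nearest $100: Harbor Wellness $3,200; Summit Advocacy $2,600; Pioneer Nutrition $1,800. Sum = $7,600.
Sum already equals the total — no adjustment.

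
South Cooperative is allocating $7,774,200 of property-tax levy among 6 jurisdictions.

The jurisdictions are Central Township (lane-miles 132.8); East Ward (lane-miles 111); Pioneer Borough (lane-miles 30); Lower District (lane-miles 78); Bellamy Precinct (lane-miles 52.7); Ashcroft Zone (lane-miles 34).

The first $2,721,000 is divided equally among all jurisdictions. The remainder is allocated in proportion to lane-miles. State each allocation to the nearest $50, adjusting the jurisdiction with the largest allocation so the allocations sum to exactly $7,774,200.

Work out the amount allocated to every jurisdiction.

First tranche $2,721,000 split equally: $453,500 each.
Remainder $5,053,200 by lane-miles (total 438.5): Central Township 1,530,364.79 → $1,530,350; East Ward 1,279,145.27 → $1,279,150; Pioneer Borough 345,714.94 → $345,700; Lower District 898,858.84 → $898,850; Bellamy Precinct 607,305.91 → $607,300; Ashcroft Zone 391,810.26 → $391,800.
Rounding difference +$50 on remainder applied to Central Township.
Totals: Central Township $453,500 + $1,530,400 = $1,983,900; East Ward $453,500 + $1,279,150 = $1,732,650; Pioneer Borough $453,500 + $345,700 = $799,200; Lower District $453,500 + $898,850 = $1,352,350; Bellamy Precinct $453,500 + $607,300 = $1,060,800; Ashcroft Zone $453,500 + $391,800 = $845,300.

Central Township: $1,983,900 · East Ward: $1,732,650 · Pioneer Borough: $799,200 · Lower District: $1,352,350 · Bellamy Precinct: $1,060,800 · Ashcroft Zone: $845,300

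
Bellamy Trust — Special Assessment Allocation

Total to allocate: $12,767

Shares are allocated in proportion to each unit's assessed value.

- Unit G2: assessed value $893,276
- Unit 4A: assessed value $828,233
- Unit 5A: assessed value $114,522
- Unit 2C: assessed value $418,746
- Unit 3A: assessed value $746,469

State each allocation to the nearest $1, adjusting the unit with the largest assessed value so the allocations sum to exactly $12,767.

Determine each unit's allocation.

Unit G2: $3,801 | Unit 4A: $3,523 | Unit 5A: $487 | Unit 2C: $1,781 | Unit 3A: $3,175

Combined assessed value = 3,001,246.
Pro-rata amounts: Unit G2 893,276/3,001,246 × $12,767 = 3,799.91; Unit 4A 828,233/3,001,246 × $12,767 = 3,523.22; Unit 5A 114,522/3,001,246 × $12,767 = 487.17; Unit 2C 418,746/3,001,246 × $12,767 = 1,781.30; Unit 3A 746,469/3,001,246 × $12,767 = 3,175.40.
At nearest $1: Unit G2 $3,800; Unit 4A $3,523; Unit 5A $487; Unit 2C $1,781; Unit 3A $3,175. Sum = $12,766.
Difference $12,767 − $12,766 = +$1 applied to largest assessed value (Unit G2): Unit G2 becomes $3,801.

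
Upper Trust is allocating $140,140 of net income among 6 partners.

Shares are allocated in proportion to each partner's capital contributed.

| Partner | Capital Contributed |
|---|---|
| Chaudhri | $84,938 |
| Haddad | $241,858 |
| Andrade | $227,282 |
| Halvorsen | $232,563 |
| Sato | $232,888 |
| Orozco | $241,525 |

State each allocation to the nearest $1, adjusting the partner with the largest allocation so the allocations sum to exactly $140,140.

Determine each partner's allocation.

Capital contributed total: 1,261,054.
Pro-rata amounts: Chaudhri 84,938/1,261,054 × $140,140 = 9,439.10; Haddad 241,858/1,261,054 × $140,140 = 26,877.501; Andrade 227,282/1,261,054 × $140,140 = 25,257.68; Halvorsen 232,563/1,261,054 × $140,140 = 25,844.55; Sato 232,888/1,261,054 × $140,140 = 25,880.67; Orozco 241,525/1,261,054 × $140,140 = 26,840.49.
Rounded to nearest $1: Chaudhri $9,439; Haddad $26,878; Andrade $25,258; Halvorsen $25,845; Sato $25,881; Orozco $26,840. Sum = $140,141.
Difference $140,140 − $140,141 = −$1 applied to largest allocation (Haddad): Haddad becomes $26,877.

Chaudhri: $9,439 | Haddad: $26,877 | Andrade: $25,258 | Halvorsen: $25,845 | Sato: $25,881 | Orozco: $26,840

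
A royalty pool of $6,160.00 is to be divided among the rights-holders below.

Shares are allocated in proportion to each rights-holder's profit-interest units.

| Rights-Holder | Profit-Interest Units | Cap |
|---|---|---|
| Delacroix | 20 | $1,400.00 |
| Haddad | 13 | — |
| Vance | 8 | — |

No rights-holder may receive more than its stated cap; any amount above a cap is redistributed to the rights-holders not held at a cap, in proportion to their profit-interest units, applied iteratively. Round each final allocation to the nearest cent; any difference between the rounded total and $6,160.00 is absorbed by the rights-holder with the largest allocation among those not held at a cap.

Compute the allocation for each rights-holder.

Sum of profit-interest units: 41.
Unconstrained shares: Delacroix 3,004.8780; Haddad 1,953.1707; Vance 1,201.9512.
Capped: Delacroix ($1,400.00); residual $4,760.00 reallocated over remaining profit-interest units 21.
Shares after redistribution: Haddad 2,946.6667 → $2,946.67; Vance 1,813.3333 → $1,813.33.

Delacroix: $1,400.00 · Haddad: $2,946.67 · Vance: $1,813.33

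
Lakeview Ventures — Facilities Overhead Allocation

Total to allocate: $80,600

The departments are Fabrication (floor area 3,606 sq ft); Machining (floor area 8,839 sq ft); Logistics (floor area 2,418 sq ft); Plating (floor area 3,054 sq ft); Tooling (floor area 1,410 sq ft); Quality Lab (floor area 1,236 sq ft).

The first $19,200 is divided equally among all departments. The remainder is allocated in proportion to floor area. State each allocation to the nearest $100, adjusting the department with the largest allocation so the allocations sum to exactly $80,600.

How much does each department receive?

Equal tier: $19,200 ÷ 6 = $3,200 apiece.
Remainder $61,400 by floor area (total 20,563): Fabrication 10,767.32 → $10,800; Machining 26,392.77 → $26,400; Logistics 7,220.02 → $7,200; Plating 9,119.08 → $9,100; Tooling 4,210.18 → $4,200; Quality Lab 3,690.63 → $3,700.
Totals: Fabrication $3,200 + $10,800 = $14,000; Machining $3,200 + $26,400 = $29,600; Logistics $3,200 + $7,200 = $10,400; Plating $3,200 + $9,100 = $12,300; Tooling $3,200 + $4,200 = $7,400; Quality Lab $3,200 + $3,700 = $6,900.

Fabrication: $14,000 · Machining: $29,600 · Logistics: $10,400 · Plating: $12,300 · Tooling: $7,400 · Quality Lab: $6,900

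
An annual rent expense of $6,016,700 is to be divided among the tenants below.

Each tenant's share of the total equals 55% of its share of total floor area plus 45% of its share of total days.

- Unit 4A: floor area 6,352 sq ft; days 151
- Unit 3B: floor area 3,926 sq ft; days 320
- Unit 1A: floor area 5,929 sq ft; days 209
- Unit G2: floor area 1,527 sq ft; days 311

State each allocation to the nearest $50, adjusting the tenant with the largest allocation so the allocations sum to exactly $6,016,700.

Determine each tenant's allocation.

Totals — floor area 17,734, days 991.
Blended shares (55% floor area + 45% days): Unit 4A 0.2656; Unit 3B 0.2671; Unit 1A 0.2788; Unit G2 0.1886.
Raw shares: Unit 4A 1,597,838.27; Unit 3B 1,606,869.42; Unit 1A 1,677,368.01; Unit G2 1,134,624.30.
At nearest $50: Unit 4A $1,597,850; Unit 3B $1,606,850; Unit 1A $1,677,350; Unit G2 $1,134,600. Sum = $6,016,650.
Difference $6,016,700 − $6,016,650 = +$50 applied to largest allocation (Unit 1A): Unit 1A becomes $1,677,400.

Unit 4A: $1,597,850; Unit 3B: $1,606,850; Unit 1A: $1,677,400; Unit G2: $1,134,600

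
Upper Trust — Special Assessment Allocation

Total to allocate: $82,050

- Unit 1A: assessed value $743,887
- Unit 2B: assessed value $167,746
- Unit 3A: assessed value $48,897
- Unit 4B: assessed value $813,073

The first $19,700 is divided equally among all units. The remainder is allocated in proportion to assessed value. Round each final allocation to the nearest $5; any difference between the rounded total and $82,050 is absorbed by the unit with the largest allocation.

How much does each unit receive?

Unit 1A: $31,075 · Unit 2B: $10,820 · Unit 3A: $6,645 · Unit 4B: $33,510

$19,700 shared equally gives $4,925 per unit.
Remainder $62,350 by assessed value (total 1,773,603): Unit 1A 26,150.92 → $26,150; Unit 2B 5,897.01 → $5,895; Unit 3A 1,718.95 → $1,720; Unit 4B 28,583.12 → $28,585.
Totals: Unit 1A $4,925 + $26,150 = $31,075; Unit 2B $4,925 + $5,895 = $10,820; Unit 3A $4,925 + $1,720 = $6,645; Unit 4B $4,925 + $28,585 = $33,510.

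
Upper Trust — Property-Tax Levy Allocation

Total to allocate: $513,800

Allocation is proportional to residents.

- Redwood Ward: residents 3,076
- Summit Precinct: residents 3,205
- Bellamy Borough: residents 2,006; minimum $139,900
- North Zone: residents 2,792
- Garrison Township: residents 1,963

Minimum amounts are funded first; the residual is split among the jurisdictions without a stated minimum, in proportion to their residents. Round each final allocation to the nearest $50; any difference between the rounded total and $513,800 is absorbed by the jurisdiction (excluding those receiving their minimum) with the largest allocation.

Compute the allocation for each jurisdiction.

Minimums first: Bellamy Borough $139,900. Remaining pool $373,900.
Remaining pool split over remaining residents 11,036: Redwood Ward 104,214.97 → $104,200; Summit Precinct 108,585.49 → $108,600; North Zone 94,593.04 → $94,600; Garrison Township 66,506.50 → $66,500.

Redwood Ward: $104,200; Summit Precinct: $108,600; Bellamy Borough: $139,900; North Zone: $94,600; Garrison Township: $66,500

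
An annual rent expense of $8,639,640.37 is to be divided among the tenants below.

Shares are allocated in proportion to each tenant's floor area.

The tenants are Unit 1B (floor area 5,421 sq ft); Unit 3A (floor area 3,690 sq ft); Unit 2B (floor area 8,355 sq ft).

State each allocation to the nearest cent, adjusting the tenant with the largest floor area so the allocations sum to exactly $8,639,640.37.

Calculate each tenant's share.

Unit 1B: $2,681,523.56 · Unit 3A: $1,825,276.13 · Unit 2B: $4,132,840.68

Sum of floor area: 5,421 + 3,690 + 8,355 = 17,466.
Proportional shares: Unit 1B 2,681,523.5570; Unit 3A 1,825,276.1345; Unit 2B 4,132,840.6785.
Rounded to nearest cent: Unit 1B $2,681,523.56; Unit 3A $1,825,276.13; Unit 2B $4,132,840.68. Sum = $8,639,640.37.
Rounded total matches; no reconciliation needed.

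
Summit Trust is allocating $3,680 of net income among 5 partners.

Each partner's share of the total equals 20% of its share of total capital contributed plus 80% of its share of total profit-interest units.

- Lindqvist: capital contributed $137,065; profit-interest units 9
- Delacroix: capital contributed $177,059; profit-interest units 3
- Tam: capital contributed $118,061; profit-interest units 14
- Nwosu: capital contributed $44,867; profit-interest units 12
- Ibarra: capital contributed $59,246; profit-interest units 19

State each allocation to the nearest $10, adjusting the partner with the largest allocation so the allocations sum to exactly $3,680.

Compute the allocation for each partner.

Capital contributed total 536,298; profit-interest units total 57.
Composite weights (20% capital contributed + 80% profit-interest units): Lindqvist 0.1774; Delacroix 0.1081; Tam 0.2405; Nwosu 0.1852; Ibarra 0.2888.
Proportional shares: Lindqvist 652.95; Delacroix 397.94; Tam 885.11; Nwosu 681.36; Ibarra 1,062.64.
At nearest $10: Lindqvist $650; Delacroix $400; Tam $890; Nwosu $680; Ibarra $1,060. Sum = $3,680.
Rounded total matches; no reconciliation needed.

Lindqvist: $650 · Delacroix: $400 · Tam: $890 · Nwosu: $680 · Ibarra: $1,060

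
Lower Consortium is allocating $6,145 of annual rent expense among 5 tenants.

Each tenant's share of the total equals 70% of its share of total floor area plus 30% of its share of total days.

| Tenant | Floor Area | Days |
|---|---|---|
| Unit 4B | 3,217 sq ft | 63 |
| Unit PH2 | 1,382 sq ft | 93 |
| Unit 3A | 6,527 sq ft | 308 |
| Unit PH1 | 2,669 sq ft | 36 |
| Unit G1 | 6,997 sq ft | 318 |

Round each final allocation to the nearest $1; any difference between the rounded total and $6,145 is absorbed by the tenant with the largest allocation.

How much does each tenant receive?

Totals — floor area 20,792, days 818.
Blended shares (70% floor area + 30% days): Unit 4B 0.1314; Unit PH2 0.0806; Unit 3A 0.3327; Unit PH1 0.1031; Unit G1 0.3522.
Pro-rata amounts: Unit 4B 807.52; Unit PH2 495.503; Unit 3A 2,044.45; Unit PH1 633.30; Unit G1 2,164.22.
After rounding ($1): Unit 4B $808; Unit PH2 $496; Unit 3A $2,044; Unit PH1 $633; Unit G1 $2,164. Sum = $6,145.
Rounded total matches; no reconciliation needed.

Unit 4B: $808 · Unit PH2: $496 · Unit 3A: $2,044 · Unit PH1: $633 · Unit G1: $2,164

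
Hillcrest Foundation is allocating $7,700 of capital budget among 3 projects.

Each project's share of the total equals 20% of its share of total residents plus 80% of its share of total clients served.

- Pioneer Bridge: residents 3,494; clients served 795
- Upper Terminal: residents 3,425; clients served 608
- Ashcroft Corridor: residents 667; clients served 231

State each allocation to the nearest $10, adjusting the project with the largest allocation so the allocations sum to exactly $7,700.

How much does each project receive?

Totals — residents 7,586, clients served 1,634.
Composite weights (20% residents + 80% clients served): Pioneer Bridge 0.4813; Upper Terminal 0.3880; Ashcroft Corridor 0.1307.
Raw shares: Pioneer Bridge 3,706.36; Upper Terminal 2,987.39; Ashcroft Corridor 1,006.25.
Rounded to nearest $10: Pioneer Bridge $3,710; Upper Terminal $2,990; Ashcroft Corridor $1,010. Sum = $7,710.
Difference $7,700 − $7,710 = −$10 applied to largest allocation (Pioneer Bridge): Pioneer Bridge becomes $3,700.

Pioneer Bridge: $3,700 | Upper Terminal: $2,990 | Ashcroft Corridor: $1,010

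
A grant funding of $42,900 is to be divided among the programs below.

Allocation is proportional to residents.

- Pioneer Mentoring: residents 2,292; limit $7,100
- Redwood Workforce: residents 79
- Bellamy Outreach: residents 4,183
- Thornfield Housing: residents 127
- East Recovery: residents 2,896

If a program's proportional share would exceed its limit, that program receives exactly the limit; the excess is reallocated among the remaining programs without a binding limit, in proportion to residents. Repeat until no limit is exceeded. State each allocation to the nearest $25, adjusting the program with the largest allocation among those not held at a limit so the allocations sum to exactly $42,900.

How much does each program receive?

Residents total: 9,577.
Pro-rata shares before constraints: Pioneer Mentoring 10,266.97; Redwood Workforce 353.88; Bellamy Outreach 18,737.67; Thornfield Housing 568.89; East Recovery 12,972.58.
Capped: Pioneer Mentoring ($7,100); residual $35,800 reallocated over remaining residents 7,285.
Redistributed shares: Redwood Workforce 388.22 → $400; Bellamy Outreach 20,556.13 → $20,550; Thornfield Housing 624.10 → $625; East Recovery 14,231.54 → $14,225.

Pioneer Mentoring: $7,100 | Redwood Workforce: $400 | Bellamy Outreach: $20,550 | Thornfield Housing: $625 | East Recovery: $14,225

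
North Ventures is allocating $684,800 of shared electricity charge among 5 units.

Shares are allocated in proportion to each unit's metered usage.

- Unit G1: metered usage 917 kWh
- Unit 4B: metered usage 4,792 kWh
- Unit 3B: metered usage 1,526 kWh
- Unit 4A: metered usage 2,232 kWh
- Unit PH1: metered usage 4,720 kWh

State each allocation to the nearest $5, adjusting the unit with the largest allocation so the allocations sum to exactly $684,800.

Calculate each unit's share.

Total metered usage = 14,187.
Raw shares: Unit G1 917/14,187 × $684,800 = 44,263.17; Unit 4B 4,792/14,187 × $684,800 = 231,307.65; Unit 3B 1,526/14,187 × $684,800 = 73,659.32; Unit 4A 2,232/14,187 × $684,800 = 107,737.62; Unit PH1 4,720/14,187 × $684,800 = 227,832.24.
At nearest $5: Unit G1 $44,265; Unit 4B $231,310; Unit 3B $73,660; Unit 4A $107,740; Unit PH1 $227,830. Sum = $684,805.
Difference $684,800 − $684,805 = −$5 applied to largest allocation (Unit 4B): Unit 4B becomes $231,305.

Unit G1: $44,265 | Unit 4B: $231,305 | Unit 3B: $73,660 | Unit 4A: $107,740 | Unit PH1: $227,830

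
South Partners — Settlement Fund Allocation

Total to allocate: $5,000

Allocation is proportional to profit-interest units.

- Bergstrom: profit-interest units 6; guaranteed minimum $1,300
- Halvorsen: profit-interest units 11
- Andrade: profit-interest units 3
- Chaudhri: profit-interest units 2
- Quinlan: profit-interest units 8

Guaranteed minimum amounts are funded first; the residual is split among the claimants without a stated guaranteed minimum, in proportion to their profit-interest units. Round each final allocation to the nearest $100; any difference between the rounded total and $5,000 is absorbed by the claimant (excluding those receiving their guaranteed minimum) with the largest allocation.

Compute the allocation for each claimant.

Bergstrom: $1,300 | Halvorsen: $1,700 | Andrade: $500 | Chaudhri: $300 | Quinlan: $1,200

Guaranteed amounts: Bergstrom $1,300. Residual $3,700.
Residual split over remaining profit-interest units 24: Halvorsen 1,695.83 → $1,700; Andrade 462.50 → $500; Chaudhri 308.33 → $300; Quinlan 1,233.33 → $1,200.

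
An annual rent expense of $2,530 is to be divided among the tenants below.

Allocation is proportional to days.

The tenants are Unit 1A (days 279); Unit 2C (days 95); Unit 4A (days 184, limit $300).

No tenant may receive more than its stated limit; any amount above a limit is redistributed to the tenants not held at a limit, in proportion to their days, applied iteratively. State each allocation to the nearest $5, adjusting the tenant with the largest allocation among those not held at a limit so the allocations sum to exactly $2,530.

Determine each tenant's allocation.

Sum of days: 558.
Proportional shares (ignoring caps): Unit 1A 1,265.00; Unit 2C 430.73; Unit 4A 834.27.
Held at cap: Unit 4A ($300); balance $2,230 reallocated over remaining days 374.
Redistributed shares: Unit 1A 1,663.56 → $1,665; Unit 2C 566.44 → $565.

Unit 1A: $1,665 | Unit 2C: $565 | Unit 4A: $300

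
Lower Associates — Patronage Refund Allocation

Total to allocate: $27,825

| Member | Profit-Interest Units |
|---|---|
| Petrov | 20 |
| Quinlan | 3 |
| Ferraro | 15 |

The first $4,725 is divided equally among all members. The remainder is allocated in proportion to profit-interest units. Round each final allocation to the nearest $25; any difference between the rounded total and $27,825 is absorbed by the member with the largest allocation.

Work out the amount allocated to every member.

Petrov: $13,725; Quinlan: $3,400; Ferraro: $10,700

First tranche $4,725 split equally: $1,575 each.
Remainder $23,100 by profit-interest units (total 38): Petrov 12,157.89 → $12,150; Quinlan 1,823.68 → $1,825; Ferraro 9,118.42 → $9,125.
Totals: Petrov $1,575 + $12,150 = $13,725; Quinlan $1,575 + $1,825 = $3,400; Ferraro $1,575 + $9,125 = $10,700.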